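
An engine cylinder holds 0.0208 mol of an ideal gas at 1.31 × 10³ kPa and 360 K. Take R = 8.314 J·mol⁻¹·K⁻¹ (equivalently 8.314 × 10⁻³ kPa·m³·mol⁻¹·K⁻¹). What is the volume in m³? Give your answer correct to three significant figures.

PV = nRT ⇒ V = nRT/P = (0.0208 × 8.314 × 10⁻³ × 360) / 1.31e+03

V ≈ 4.75e-05 m³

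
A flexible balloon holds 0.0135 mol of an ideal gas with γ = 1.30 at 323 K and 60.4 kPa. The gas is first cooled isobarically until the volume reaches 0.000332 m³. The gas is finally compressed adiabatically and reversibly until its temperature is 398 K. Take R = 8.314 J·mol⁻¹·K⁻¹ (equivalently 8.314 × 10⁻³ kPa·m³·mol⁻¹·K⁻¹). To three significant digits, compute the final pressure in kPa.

P₃ ≈ 1.94e+03 kPa

From PV = nRT: V₁ = nRT₁/P₁ = 0.0006002 m³.
Isobaric, so V/T is constant: P₂ = P₁; T₂ = T₁·(V₂/V₁) = 178.7 K.
Adiabatic (γ = 1.30), T V^(γ−1) and P V^γ constant: P₃ = P₂·(T₃/T₂)^(γ/(γ−1)) = 1943 kPa; V₃ = V₂·(T₂/T₃)^(1/(γ−1)) = 2.299e-05 m³.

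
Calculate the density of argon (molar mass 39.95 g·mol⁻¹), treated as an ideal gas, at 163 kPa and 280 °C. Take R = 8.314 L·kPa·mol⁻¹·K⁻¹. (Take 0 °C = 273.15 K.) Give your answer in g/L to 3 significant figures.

ρ ≈ 1.42 g/L

ρ = PM/(RT) = (163 × 39.95) / (8.314 × 553.1)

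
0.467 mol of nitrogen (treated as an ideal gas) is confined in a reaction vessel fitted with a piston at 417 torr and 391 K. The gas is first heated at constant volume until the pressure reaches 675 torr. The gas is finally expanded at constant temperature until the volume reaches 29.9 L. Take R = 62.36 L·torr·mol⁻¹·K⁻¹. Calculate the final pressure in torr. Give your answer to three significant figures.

P₃ ≈ 616 torr

From PV = nRT: V₁ = nRT₁/P₁ = 27.31 L.
Isochoric, so P/T is constant: V₂ = V₁; T₂ = T₁·(P₂/P₁) = 632.9 K.
T constant ⇒ Boyle's law P V = const: T₃ = T₂; P₃ = P₂·(V₂/V₃) = 616.4 torr.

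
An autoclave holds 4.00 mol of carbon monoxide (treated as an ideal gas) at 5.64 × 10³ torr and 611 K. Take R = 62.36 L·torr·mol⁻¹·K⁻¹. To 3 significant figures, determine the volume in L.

V ≈ 27.0 L

PV = nRT ⇒ V = nRT/P = (4.00 × 62.36 × 611) / 5.64e+03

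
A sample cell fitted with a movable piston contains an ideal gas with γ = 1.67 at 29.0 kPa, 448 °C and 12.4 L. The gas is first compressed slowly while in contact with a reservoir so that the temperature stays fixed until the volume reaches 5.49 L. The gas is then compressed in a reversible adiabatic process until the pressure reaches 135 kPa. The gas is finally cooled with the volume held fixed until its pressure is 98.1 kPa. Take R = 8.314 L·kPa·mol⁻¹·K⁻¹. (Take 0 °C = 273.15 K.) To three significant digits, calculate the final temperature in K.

T₄ ≈ 700 K

Convert: T₁ = 721.1 K.
T constant ⇒ Boyle's law P V = const: T₂ = T₁; P₂ = P₁·(V₁/V₂) = 65.50 kPa.
Reversible adiabatic, γ = 1.67: T₃ = T₂·(P₃/P₂)^((γ−1)/γ) = 963.9 K; V₃ = V₂·(P₂/P₃)^(1/γ) = 3.560 L.
Isochoric, so P/T is constant: V₄ = V₃; T₄ = T₃·(P₄/P₃) = 700.4 K.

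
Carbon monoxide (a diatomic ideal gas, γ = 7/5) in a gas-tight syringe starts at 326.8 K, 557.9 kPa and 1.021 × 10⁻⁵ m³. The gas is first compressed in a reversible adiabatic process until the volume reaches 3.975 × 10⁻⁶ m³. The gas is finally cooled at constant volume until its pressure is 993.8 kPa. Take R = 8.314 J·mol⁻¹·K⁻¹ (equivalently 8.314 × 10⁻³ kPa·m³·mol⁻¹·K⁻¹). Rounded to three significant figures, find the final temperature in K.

T₃ ≈ 227 K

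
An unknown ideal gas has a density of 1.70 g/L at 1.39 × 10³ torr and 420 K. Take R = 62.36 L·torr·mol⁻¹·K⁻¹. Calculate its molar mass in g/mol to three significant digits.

M ≈ 32.0 g/mol

ρ = PM/(RT) ⇒ M = ρRT/P = (1.70 × 62.36 × 420.0) / 1.39e+03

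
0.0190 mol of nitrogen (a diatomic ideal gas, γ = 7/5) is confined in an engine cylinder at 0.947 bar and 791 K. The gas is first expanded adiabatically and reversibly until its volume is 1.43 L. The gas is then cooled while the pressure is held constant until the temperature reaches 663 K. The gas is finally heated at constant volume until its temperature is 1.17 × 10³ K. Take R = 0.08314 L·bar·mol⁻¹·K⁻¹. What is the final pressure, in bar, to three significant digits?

From PV = nRT: V₁ = nRT₁/P₁ = 1.319 L.
Reversible adiabatic, γ = 7/5: T₂ = T₁·(V₁/V₂)^(γ−1) = 765.9 K; P₂ = P₁·(V₁/V₂)^γ = 0.8461 bar.
Isobaric, so V/T is constant: P₃ = P₂; V₃ = V₂·(T₃/T₂) = 1.238 L.
V constant ⇒ P ∝ T: V₄ = V₃; P₄ = P₃·(T₄/T₃) = 1.493 bar.

P₄ ≈ 1.49 bar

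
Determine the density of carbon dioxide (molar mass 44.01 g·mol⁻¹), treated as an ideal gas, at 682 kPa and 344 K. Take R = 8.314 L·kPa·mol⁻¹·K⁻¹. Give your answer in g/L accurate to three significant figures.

ρ = PM/(RT) = (682 × 44.01) / (8.314 × 344.0)

ρ ≈ 10.5 g/L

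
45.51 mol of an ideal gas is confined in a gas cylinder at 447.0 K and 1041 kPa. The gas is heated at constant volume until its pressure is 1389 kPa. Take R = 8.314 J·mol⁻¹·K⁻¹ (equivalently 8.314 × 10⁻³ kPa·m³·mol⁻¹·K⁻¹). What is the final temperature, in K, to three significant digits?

From PV = nRT: V₁ = nRT₁/P₁ = 0.1625 m³.
Isochoric, so P/T is constant: V₂ = V₁; T₂ = T₁·(P₂/P₁) = 596.4 K.

T₂ ≈ 596 K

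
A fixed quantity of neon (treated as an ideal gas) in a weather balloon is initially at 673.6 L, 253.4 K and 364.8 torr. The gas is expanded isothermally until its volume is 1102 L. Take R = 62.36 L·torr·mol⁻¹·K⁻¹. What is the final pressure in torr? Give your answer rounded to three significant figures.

P₂ ≈ 223 torr

T constant ⇒ Boyle's law P V = const: T₂ = T₁; P₂ = P₁·(V₁/V₂) = 223.0 torr.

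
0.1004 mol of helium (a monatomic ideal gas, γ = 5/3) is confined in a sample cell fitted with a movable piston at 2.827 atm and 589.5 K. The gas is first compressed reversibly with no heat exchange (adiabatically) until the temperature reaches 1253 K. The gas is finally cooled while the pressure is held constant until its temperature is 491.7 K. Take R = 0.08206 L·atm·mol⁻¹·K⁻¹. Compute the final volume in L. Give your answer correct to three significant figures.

V₃ ≈ 0.218 L

From PV = nRT: V₁ = nRT₁/P₁ = 1.718 L.
Reversible adiabatic, γ = 5/3: P₂ = P₁·(T₂/T₁)^(γ/(γ−1)) = 18.62 atm; V₂ = V₁·(T₁/T₂)^(1/(γ−1)) = 0.5544 L.
Isobaric, so V/T is constant: P₃ = P₂; V₃ = V₂·(T₃/T₂) = 0.2176 L.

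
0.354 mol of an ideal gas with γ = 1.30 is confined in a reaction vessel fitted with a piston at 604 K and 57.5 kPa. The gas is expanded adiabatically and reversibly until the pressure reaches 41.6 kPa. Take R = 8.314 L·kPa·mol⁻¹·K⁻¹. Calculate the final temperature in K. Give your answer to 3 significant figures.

From PV = nRT: V₁ = nRT₁/P₁ = 30.92 L.
Adiabatic (γ = 1.30), T V^(γ−1) and P V^γ constant: T₂ = T₁·(P₂/P₁)^((γ−1)/γ) = 560.5 K; V₂ = V₁·(P₁/P₂)^(1/γ) = 39.66 L.

T₂ ≈ 561 K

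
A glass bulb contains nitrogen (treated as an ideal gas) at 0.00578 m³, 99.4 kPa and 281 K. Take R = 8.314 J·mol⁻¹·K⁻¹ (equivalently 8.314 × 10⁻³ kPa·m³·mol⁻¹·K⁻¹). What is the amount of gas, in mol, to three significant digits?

PV = nRT ⇒ n = PV/(RT) = (99.4 × 0.00578) / (8.314 × 10⁻³ × 281)

n ≈ 0.246 mol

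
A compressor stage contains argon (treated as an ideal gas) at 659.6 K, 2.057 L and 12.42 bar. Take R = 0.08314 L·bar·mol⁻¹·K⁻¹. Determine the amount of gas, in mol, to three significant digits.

n ≈ 0.466 mol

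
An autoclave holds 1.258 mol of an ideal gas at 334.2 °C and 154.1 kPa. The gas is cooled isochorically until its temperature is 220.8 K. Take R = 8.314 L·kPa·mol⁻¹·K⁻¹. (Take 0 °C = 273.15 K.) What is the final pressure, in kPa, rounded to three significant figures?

Convert: T₁ = 607.3 K.
From PV = nRT: V₁ = nRT₁/P₁ = 41.22 L.
V constant ⇒ P ∝ T: V₂ = V₁; P₂ = P₁·(T₂/T₁) = 56.02 kPa.

P₂ ≈ 56.0 kPa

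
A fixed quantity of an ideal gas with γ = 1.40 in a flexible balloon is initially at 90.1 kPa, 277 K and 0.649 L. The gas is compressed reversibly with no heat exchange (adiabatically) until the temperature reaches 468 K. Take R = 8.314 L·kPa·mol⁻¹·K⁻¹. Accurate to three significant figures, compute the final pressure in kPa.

P₂ ≈ 565 kPa

Reversible adiabatic, γ = 1.40: P₂ = P₁·(T₂/T₁)^(γ/(γ−1)) = 564.8 kPa; V₂ = V₁·(T₁/T₂)^(1/(γ−1)) = 0.1749 L.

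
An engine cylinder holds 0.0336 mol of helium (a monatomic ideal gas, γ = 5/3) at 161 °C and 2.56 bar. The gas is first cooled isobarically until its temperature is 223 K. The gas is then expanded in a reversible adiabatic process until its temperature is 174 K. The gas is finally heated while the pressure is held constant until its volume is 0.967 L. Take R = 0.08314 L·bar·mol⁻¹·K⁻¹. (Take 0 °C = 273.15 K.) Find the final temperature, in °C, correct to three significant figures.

Convert: T₁ = 434.1 K.
From PV = nRT: V₁ = nRT₁/P₁ = 0.4737 L.
P constant ⇒ V ∝ T: P₂ = P₁; V₂ = V₁·(T₂/T₁) = 0.2433 L.
Reversible adiabatic, γ = 5/3: P₃ = P₂·(T₃/T₂)^(γ/(γ−1)) = 1.377 bar; V₃ = V₂·(T₂/T₃)^(1/(γ−1)) = 0.3531 L.
Isobaric, so V/T is constant: P₄ = P₃; T₄ = T₃·(V₄/V₃) = 476.6 K.

T₄ ≈ 203 °C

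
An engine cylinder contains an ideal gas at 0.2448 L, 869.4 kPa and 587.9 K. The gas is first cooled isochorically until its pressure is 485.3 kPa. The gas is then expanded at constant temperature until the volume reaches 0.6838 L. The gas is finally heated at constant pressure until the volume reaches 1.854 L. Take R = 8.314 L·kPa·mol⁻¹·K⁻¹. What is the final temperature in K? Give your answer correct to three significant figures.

T₄ ≈ 890 K

V constant ⇒ P ∝ T: V₂ = V₁; T₂ = T₁·(P₂/P₁) = 328.2 K.
T constant ⇒ Boyle's law P V = const: T₃ = T₂; P₃ = P₂·(V₂/V₃) = 173.7 kPa.
Isobaric, so V/T is constant: P₄ = P₃; T₄ = T₃·(V₄/V₃) = 889.8 K.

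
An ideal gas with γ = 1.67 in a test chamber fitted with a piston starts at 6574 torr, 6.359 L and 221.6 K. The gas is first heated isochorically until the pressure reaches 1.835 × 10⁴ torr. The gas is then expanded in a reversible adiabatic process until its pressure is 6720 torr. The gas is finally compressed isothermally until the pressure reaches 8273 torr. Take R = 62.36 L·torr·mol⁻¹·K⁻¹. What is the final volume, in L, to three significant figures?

Isochoric, so P/T is constant: V₂ = V₁; T₂ = T₁·(P₂/P₁) = 618.6 K.
Adiabatic (γ = 1.67), T V^(γ−1) and P V^γ constant: T₃ = T₂·(P₃/P₂)^((γ−1)/γ) = 413.4 K; V₃ = V₂·(P₂/P₃)^(1/γ) = 11.60 L.
Isothermal, so P V is constant: T₄ = T₃; V₄ = V₃·(P₃/P₄) = 9.426 L.

V₄ ≈ 9.43 L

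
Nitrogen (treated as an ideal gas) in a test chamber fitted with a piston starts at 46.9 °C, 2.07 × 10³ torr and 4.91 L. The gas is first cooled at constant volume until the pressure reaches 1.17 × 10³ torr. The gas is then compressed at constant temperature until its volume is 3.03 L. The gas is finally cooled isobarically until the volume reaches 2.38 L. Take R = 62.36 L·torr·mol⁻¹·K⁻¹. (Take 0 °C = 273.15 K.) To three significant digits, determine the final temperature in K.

T₄ ≈ 142 K

Convert: T₁ = 320.0 K.
V constant ⇒ P ∝ T: V₂ = V₁; T₂ = T₁·(P₂/P₁) = 180.9 K.
T constant ⇒ Boyle's law P V = const: T₃ = T₂; P₃ = P₂·(V₂/V₃) = 1896 torr.
Isobaric, so V/T is constant: P₄ = P₃; T₄ = T₃·(V₄/V₃) = 142.1 K.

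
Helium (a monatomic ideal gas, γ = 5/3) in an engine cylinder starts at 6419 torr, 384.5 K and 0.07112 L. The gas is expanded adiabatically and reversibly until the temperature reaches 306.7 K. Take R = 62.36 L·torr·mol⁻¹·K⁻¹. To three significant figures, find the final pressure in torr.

Adiabatic (γ = 5/3), T V^(γ−1) and P V^γ constant: P₂ = P₁·(T₂/T₁)^(γ/(γ−1)) = 3648 torr; V₂ = V₁·(T₁/T₂)^(1/(γ−1)) = 0.09983 L.

P₂ ≈ 3.65e+03 torr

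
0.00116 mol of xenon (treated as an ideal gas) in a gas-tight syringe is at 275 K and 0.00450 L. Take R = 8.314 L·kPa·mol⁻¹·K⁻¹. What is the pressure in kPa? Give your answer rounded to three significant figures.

PV = nRT ⇒ P = nRT/V = (0.00116 × 8.314 × 275) / 0.00450

P ≈ 589 kPa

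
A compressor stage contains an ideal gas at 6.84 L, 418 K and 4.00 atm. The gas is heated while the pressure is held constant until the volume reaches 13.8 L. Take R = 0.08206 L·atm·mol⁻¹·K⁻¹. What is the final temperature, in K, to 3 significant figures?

P constant ⇒ V ∝ T: P₂ = P₁; T₂ = T₁·(V₂/V₁) = 843.3 K.

T₂ ≈ 843 K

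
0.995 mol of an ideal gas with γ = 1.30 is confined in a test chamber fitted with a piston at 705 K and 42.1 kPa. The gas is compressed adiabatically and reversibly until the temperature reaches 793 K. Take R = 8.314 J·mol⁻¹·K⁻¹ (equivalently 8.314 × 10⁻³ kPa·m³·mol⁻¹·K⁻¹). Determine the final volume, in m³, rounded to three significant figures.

V₂ ≈ 0.0936 m³

From PV = nRT: V₁ = nRT₁/P₁ = 0.1385 m³.
Reversible adiabatic, γ = 1.30: P₂ = P₁·(T₂/T₁)^(γ/(γ−1)) = 70.09 kPa; V₂ = V₁·(T₁/T₂)^(1/(γ−1)) = 0.09360 m³.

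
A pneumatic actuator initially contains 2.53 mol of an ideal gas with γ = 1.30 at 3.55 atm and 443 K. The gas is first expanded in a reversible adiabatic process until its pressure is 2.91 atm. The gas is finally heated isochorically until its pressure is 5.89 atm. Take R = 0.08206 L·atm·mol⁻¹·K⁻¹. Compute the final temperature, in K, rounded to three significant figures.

T₃ ≈ 856 K

From PV = nRT: V₁ = nRT₁/P₁ = 25.91 L.
Adiabatic (γ = 1.30), T V^(γ−1) and P V^γ constant: T₂ = T₁·(P₂/P₁)^((γ−1)/γ) = 423.1 K; V₂ = V₁·(P₁/P₂)^(1/γ) = 30.19 L.
Isochoric, so P/T is constant: V₃ = V₂; T₃ = T₂·(P₃/P₂) = 856.5 K.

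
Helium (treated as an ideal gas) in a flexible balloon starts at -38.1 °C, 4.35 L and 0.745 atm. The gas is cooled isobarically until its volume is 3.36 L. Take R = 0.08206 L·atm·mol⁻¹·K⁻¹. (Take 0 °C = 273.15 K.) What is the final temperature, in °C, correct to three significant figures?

T₂ ≈ -91.6 °C

Convert: T₁ = 235.0 K.
P constant ⇒ V ∝ T: P₂ = P₁; T₂ = T₁·(V₂/V₁) = 181.6 K.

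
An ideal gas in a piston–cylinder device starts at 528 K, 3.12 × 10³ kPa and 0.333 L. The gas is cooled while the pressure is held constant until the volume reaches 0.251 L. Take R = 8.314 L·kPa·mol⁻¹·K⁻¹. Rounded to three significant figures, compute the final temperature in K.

T₂ ≈ 398 K

Isobaric, so V/T is constant: P₂ = P₁; T₂ = T₁·(V₂/V₁) = 398.0 K.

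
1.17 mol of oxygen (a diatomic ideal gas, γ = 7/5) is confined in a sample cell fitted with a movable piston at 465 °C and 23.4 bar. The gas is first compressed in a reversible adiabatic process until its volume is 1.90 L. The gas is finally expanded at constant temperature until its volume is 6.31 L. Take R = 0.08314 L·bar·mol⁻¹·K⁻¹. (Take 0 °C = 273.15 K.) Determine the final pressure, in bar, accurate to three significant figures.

Convert: T₁ = 738.1 K.
From PV = nRT: V₁ = nRT₁/P₁ = 3.068 L.
Reversible adiabatic, γ = 7/5: T₂ = T₁·(V₁/V₂)^(γ−1) = 894.2 K; P₂ = P₁·(V₁/V₂)^γ = 45.78 bar.
T constant ⇒ Boyle's law P V = const: T₃ = T₂; P₃ = P₂·(V₂/V₃) = 13.78 bar.

P₃ ≈ 13.8 bar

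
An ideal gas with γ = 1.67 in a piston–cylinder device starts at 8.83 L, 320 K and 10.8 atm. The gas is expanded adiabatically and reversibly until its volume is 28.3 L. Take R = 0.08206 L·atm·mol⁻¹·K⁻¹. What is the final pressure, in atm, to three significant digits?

P₂ ≈ 1.54 atm

Reversible adiabatic, γ = 1.67: T₂ = T₁·(V₁/V₂)^(γ−1) = 146.6 K; P₂ = P₁·(V₁/V₂)^γ = 1.544 atm.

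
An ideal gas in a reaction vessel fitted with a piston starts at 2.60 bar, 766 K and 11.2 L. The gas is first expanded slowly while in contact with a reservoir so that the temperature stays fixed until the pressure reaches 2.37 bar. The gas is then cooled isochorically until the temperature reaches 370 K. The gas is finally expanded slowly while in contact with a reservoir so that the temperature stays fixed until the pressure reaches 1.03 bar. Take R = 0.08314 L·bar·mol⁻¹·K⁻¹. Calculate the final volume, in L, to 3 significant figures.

V₄ ≈ 13.7 L

T constant ⇒ Boyle's law P V = const: T₂ = T₁; V₂ = V₁·(P₁/P₂) = 12.29 L.
V constant ⇒ P ∝ T: V₃ = V₂; P₃ = P₂·(T₃/T₂) = 1.145 bar.
T constant ⇒ Boyle's law P V = const: T₄ = T₃; V₄ = V₃·(P₃/P₄) = 13.66 L.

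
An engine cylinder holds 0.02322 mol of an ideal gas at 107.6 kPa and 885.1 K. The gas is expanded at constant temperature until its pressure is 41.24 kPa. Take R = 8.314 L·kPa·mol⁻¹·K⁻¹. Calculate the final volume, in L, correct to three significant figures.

V₂ ≈ 4.14 L

From PV = nRT: V₁ = nRT₁/P₁ = 1.588 L.
T constant ⇒ Boyle's law P V = const: T₂ = T₁; V₂ = V₁·(P₁/P₂) = 4.143 L.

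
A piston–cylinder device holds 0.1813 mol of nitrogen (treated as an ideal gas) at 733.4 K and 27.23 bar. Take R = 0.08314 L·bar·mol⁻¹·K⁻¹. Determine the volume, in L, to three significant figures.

V ≈ 0.406 L

PV = nRT ⇒ V = nRT/P = (0.1813 × 0.08314 × 733.4) / 27.23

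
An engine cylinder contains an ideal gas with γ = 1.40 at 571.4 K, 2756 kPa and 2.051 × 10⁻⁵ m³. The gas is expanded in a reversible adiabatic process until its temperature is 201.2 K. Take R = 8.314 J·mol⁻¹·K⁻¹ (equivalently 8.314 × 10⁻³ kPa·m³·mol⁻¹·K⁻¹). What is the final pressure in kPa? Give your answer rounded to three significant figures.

P₂ ≈ 71.4 kPa

Adiabatic (γ = 1.40), T V^(γ−1) and P V^γ constant: P₂ = P₁·(T₂/T₁)^(γ/(γ−1)) = 71.40 kPa; V₂ = V₁·(T₁/T₂)^(1/(γ−1)) = 0.0002788 m³.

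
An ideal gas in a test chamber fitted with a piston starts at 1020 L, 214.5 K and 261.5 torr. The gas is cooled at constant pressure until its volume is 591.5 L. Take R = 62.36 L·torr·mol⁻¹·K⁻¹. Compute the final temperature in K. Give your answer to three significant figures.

P constant ⇒ V ∝ T: P₂ = P₁; T₂ = T₁·(V₂/V₁) = 124.4 K.

T₂ ≈ 124 K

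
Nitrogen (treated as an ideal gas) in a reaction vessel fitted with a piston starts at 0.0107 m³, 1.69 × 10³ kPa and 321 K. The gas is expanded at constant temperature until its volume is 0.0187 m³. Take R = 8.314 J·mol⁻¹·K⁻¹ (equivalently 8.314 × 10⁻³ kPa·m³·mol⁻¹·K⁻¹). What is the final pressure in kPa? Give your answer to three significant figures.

T constant ⇒ Boyle's law P V = const: T₂ = T₁; P₂ = P₁·(V₁/V₂) = 967.0 kPa.

P₂ ≈ 967 kPa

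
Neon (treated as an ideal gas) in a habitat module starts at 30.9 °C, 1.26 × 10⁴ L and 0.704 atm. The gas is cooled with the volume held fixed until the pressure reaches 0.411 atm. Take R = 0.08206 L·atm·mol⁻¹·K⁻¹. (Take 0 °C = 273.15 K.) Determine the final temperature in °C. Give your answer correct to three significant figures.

T₂ ≈ -95.6 °C

Convert: T₁ = 304.0 K.
V constant ⇒ P ∝ T: V₂ = V₁; T₂ = T₁·(P₂/P₁) = 177.5 K.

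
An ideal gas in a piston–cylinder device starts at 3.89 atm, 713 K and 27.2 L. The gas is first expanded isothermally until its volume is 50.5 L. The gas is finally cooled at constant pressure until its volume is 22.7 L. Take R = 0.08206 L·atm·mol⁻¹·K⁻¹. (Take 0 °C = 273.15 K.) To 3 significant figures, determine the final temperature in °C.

T₃ ≈ 47.3 °C

T constant ⇒ Boyle's law P V = const: T₂ = T₁; P₂ = P₁·(V₁/V₂) = 2.095 atm.
Isobaric, so V/T is constant: P₃ = P₂; T₃ = T₂·(V₃/V₂) = 320.5 K.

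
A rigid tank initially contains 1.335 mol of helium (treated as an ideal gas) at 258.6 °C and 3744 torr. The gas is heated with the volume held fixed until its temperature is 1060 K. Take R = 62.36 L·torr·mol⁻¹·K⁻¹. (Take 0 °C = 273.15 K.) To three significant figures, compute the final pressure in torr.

P₂ ≈ 7.46e+03 torr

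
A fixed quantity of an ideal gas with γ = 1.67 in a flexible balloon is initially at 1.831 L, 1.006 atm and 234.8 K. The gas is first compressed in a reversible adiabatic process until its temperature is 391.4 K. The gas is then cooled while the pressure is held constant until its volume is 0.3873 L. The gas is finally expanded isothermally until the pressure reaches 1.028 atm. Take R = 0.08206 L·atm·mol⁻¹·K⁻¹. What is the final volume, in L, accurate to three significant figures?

Adiabatic (γ = 1.67), T V^(γ−1) and P V^γ constant: P₂ = P₁·(T₂/T₁)^(γ/(γ−1)) = 3.595 atm; V₂ = V₁·(T₁/T₂)^(1/(γ−1)) = 0.8540 L.
P constant ⇒ V ∝ T: P₃ = P₂; T₃ = T₂·(V₃/V₂) = 177.5 K.
T constant ⇒ Boyle's law P V = const: T₄ = T₃; V₄ = V₃·(P₃/P₄) = 1.355 L.

V₄ ≈ 1.35 L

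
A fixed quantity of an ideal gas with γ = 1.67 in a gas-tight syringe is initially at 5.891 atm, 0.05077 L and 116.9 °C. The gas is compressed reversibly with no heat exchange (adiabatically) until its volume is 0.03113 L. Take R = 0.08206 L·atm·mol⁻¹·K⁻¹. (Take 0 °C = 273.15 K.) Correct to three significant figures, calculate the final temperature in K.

Convert: T₁ = 390.0 K.
Adiabatic (γ = 1.67), T V^(γ−1) and P V^γ constant: T₂ = T₁·(V₁/V₂)^(γ−1) = 541.3 K; P₂ = P₁·(V₁/V₂)^γ = 13.33 atm.

T₂ ≈ 541 K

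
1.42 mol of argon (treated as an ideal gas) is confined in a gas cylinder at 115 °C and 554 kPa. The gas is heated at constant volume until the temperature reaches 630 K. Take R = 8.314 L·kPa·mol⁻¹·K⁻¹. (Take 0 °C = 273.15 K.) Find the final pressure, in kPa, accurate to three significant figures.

Convert: T₁ = 388.1 K.
From PV = nRT: V₁ = nRT₁/P₁ = 8.272 L.
V constant ⇒ P ∝ T: V₂ = V₁; P₂ = P₁·(T₂/T₁) = 899.2 kPa.

P₂ ≈ 899 kPa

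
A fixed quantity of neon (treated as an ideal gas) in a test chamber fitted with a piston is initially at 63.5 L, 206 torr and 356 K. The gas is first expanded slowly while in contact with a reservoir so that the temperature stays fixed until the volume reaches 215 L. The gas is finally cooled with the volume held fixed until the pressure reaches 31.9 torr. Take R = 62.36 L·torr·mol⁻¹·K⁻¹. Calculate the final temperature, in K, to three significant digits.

Isothermal, so P V is constant: T₂ = T₁; P₂ = P₁·(V₁/V₂) = 60.84 torr.
V constant ⇒ P ∝ T: V₃ = V₂; T₃ = T₂·(P₃/P₂) = 186.7 K.

T₃ ≈ 187 K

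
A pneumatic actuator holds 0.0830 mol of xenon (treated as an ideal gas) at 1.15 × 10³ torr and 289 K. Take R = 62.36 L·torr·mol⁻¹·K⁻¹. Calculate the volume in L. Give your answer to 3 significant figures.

PV = nRT ⇒ V = nRT/P = (0.0830 × 62.36 × 289) / 1.15e+03

V ≈ 1.30 L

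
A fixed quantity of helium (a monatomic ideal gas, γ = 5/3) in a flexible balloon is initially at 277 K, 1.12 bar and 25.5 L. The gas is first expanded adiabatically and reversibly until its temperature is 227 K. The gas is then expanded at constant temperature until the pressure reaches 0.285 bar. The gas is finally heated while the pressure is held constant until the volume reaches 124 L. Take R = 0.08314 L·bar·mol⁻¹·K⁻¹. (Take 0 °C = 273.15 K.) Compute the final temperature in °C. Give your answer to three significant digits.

T₄ ≈ 69.6 °C

Reversible adiabatic, γ = 5/3: P₂ = P₁·(T₂/T₁)^(γ/(γ−1)) = 0.6809 bar; V₂ = V₁·(T₁/T₂)^(1/(γ−1)) = 34.37 L.
Isothermal, so P V is constant: T₃ = T₂; V₃ = V₂·(P₂/P₃) = 82.12 L.
Isobaric, so V/T is constant: P₄ = P₃; T₄ = T₃·(V₄/V₃) = 342.8 K.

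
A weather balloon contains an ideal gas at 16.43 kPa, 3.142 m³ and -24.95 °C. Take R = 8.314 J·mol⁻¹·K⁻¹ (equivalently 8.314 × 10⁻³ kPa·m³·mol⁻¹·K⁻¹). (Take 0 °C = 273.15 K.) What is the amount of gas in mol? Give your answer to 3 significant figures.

n ≈ 25.0 mol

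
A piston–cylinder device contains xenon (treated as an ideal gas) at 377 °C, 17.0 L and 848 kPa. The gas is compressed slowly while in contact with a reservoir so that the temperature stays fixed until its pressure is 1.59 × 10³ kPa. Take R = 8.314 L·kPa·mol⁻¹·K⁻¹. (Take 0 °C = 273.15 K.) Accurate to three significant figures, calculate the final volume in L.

Convert: T₁ = 650.1 K.
Isothermal, so P V is constant: T₂ = T₁; V₂ = V₁·(P₁/P₂) = 9.067 L.

V₂ ≈ 9.07 L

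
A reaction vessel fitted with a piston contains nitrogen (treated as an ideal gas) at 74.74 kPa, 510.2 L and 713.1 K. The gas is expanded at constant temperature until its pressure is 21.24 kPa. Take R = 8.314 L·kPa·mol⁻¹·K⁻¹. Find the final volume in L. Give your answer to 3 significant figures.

Isothermal, so P V is constant: T₂ = T₁; V₂ = V₁·(P₁/P₂) = 1795 L.

V₂ ≈ 1.80e+03 L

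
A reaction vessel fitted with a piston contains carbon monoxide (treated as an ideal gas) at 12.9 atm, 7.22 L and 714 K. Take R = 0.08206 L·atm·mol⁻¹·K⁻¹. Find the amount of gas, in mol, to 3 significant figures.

PV = nRT ⇒ n = PV/(RT) = (12.9 × 7.22) / (0.08206 × 714)

n ≈ 1.59 mol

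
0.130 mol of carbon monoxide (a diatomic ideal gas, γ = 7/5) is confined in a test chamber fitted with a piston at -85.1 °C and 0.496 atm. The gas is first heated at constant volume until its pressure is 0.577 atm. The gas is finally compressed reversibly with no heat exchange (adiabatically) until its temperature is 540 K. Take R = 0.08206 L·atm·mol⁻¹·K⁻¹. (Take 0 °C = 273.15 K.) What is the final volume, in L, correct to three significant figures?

Convert: T₁ = 188.0 K.
From PV = nRT: V₁ = nRT₁/P₁ = 4.045 L.
V constant ⇒ P ∝ T: V₂ = V₁; T₂ = T₁·(P₂/P₁) = 218.8 K.
Adiabatic (γ = 7/5), T V^(γ−1) and P V^γ constant: P₃ = P₂·(T₃/T₂)^(γ/(γ−1)) = 13.64 atm; V₃ = V₂·(T₂/T₃)^(1/(γ−1)) = 0.4225 L.

V₃ ≈ 0.422 L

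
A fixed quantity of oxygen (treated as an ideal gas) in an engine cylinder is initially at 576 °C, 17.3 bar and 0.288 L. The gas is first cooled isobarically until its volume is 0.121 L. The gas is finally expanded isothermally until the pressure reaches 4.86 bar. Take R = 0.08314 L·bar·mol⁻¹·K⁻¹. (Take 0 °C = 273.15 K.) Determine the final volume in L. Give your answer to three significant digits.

V₃ ≈ 0.431 L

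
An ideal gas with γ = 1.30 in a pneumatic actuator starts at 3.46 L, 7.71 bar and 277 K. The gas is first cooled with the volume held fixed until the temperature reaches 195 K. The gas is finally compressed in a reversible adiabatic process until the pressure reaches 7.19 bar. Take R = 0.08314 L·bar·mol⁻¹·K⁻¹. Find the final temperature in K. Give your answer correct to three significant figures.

T₃ ≈ 208 K

Isochoric, so P/T is constant: V₂ = V₁; P₂ = P₁·(T₂/T₁) = 5.428 bar.
Adiabatic (γ = 1.30), T V^(γ−1) and P V^γ constant: T₃ = T₂·(P₃/P₂)^((γ−1)/γ) = 208.1 K; V₃ = V₂·(P₂/P₃)^(1/γ) = 2.787 L.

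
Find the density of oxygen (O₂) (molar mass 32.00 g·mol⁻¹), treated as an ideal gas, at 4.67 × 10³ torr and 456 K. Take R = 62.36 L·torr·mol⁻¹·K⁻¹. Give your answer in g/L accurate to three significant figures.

ρ ≈ 5.26 g/L

ρ = PM/(RT) = (4.67e+03 × 32.00) / (62.36 × 456.0)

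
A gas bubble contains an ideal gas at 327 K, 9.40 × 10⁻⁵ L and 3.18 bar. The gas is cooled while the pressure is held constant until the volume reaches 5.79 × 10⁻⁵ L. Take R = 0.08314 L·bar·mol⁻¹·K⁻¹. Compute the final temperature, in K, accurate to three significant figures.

P constant ⇒ V ∝ T: P₂ = P₁; T₂ = T₁·(V₂/V₁) = 201.4 K.

T₂ ≈ 201 K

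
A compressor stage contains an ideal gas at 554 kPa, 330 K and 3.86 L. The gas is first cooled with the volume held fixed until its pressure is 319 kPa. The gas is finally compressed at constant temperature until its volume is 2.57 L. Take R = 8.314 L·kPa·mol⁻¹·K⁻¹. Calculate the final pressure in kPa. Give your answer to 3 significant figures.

P₃ ≈ 479 kPa

Isochoric, so P/T is constant: V₂ = V₁; T₂ = T₁·(P₂/P₁) = 190.0 K.
T constant ⇒ Boyle's law P V = const: T₃ = T₂; P₃ = P₂·(V₂/V₃) = 479.1 kPa.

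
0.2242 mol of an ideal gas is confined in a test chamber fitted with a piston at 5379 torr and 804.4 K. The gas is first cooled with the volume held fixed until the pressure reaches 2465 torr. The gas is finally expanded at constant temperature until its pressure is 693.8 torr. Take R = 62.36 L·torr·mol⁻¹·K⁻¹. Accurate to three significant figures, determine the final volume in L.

V₃ ≈ 7.43 L

From PV = nRT: V₁ = nRT₁/P₁ = 2.091 L.
Isochoric, so P/T is constant: V₂ = V₁; T₂ = T₁·(P₂/P₁) = 368.6 K.
Isothermal, so P V is constant: T₃ = T₂; V₃ = V₂·(P₂/P₃) = 7.428 L.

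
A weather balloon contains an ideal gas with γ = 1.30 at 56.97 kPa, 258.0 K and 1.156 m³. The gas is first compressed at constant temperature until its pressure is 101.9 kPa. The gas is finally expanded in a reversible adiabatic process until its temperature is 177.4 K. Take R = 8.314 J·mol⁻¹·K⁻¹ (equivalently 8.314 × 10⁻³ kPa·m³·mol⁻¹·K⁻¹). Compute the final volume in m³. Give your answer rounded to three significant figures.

Isothermal, so P V is constant: T₂ = T₁; V₂ = V₁·(P₁/P₂) = 0.6463 m³.
Reversible adiabatic, γ = 1.30: P₃ = P₂·(T₃/T₂)^(γ/(γ−1)) = 20.10 kPa; V₃ = V₂·(T₂/T₃)^(1/(γ−1)) = 2.252 m³.

V₃ ≈ 2.25 m³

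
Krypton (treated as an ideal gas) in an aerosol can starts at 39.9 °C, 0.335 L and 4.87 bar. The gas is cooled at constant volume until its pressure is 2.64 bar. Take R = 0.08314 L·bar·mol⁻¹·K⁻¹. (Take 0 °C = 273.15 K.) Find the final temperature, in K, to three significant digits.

T₂ ≈ 170 K

Convert: T₁ = 313.0 K.
V constant ⇒ P ∝ T: V₂ = V₁; T₂ = T₁·(P₂/P₁) = 169.7 K.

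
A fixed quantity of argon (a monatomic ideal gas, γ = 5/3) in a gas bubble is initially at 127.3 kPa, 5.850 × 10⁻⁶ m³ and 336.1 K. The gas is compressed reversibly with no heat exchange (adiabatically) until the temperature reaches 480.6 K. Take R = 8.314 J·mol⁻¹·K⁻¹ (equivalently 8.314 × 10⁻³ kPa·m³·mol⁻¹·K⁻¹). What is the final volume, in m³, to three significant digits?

V₂ ≈ 3.42e-06 m³

Reversible adiabatic, γ = 5/3: P₂ = P₁·(T₂/T₁)^(γ/(γ−1)) = 311.3 kPa; V₂ = V₁·(T₁/T₂)^(1/(γ−1)) = 3.421e-06 m³.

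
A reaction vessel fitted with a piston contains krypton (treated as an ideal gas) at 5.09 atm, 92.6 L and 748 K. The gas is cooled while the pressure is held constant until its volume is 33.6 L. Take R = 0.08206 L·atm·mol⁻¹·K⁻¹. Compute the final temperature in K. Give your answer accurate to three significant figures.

T₂ ≈ 271 K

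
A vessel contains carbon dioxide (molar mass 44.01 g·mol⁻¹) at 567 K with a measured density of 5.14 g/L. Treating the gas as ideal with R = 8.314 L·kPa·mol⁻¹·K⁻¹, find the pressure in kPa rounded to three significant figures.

ρ = PM/(RT) ⇒ P = ρRT/M = (5.14 × 8.314 × 567.0) / 44.01

P ≈ 551 kPa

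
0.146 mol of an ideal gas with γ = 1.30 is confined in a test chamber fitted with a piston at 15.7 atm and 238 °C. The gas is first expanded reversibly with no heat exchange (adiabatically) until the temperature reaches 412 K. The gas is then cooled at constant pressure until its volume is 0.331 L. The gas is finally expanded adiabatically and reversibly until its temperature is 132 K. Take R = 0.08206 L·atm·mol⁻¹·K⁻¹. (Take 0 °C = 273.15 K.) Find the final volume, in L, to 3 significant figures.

V₄ ≈ 0.775 L

Convert: T₁ = 511.1 K.
From PV = nRT: V₁ = nRT₁/P₁ = 0.3901 L.
Adiabatic (γ = 1.30), T V^(γ−1) and P V^γ constant: P₂ = P₁·(T₂/T₁)^(γ/(γ−1)) = 6.167 atm; V₂ = V₁·(T₁/T₂)^(1/(γ−1)) = 0.8004 L.
P constant ⇒ V ∝ T: P₃ = P₂; T₃ = T₂·(V₃/V₂) = 170.4 K.
Adiabatic (γ = 1.30), T V^(γ−1) and P V^γ constant: P₄ = P₃·(T₄/T₃)^(γ/(γ−1)) = 2.041 atm; V₄ = V₃·(T₃/T₄)^(1/(γ−1)) = 0.7750 L.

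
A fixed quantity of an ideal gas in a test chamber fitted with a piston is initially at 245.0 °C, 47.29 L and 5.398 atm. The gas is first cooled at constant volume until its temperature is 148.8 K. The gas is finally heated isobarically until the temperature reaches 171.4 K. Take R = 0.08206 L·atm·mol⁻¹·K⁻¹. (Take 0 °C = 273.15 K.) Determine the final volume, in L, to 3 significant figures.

V₃ ≈ 54.5 L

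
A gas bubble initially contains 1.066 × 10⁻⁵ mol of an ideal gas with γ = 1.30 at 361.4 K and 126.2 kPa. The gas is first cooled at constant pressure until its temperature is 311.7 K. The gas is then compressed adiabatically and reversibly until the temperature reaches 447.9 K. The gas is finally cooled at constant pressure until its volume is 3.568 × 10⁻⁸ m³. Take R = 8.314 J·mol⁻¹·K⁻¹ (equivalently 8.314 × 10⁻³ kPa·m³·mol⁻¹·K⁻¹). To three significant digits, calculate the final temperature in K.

From PV = nRT: V₁ = nRT₁/P₁ = 2.538e-07 m³.
Isobaric, so V/T is constant: P₂ = P₁; V₂ = V₁·(T₂/T₁) = 2.189e-07 m³.
Reversible adiabatic, γ = 1.30: P₃ = P₂·(T₃/T₂)^(γ/(γ−1)) = 607.2 kPa; V₃ = V₂·(T₂/T₃)^(1/(γ−1)) = 6.538e-08 m³.
Isobaric, so V/T is constant: P₄ = P₃; T₄ = T₃·(V₄/V₃) = 244.4 K.

T₄ ≈ 244 K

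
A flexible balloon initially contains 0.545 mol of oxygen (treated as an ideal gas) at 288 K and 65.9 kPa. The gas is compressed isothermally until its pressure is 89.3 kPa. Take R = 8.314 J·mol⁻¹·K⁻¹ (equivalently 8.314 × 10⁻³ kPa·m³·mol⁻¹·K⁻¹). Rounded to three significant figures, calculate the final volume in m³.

From PV = nRT: V₁ = nRT₁/P₁ = 0.01980 m³.
Isothermal, so P V is constant: T₂ = T₁; V₂ = V₁·(P₁/P₂) = 0.01461 m³.

V₂ ≈ 0.0146 m³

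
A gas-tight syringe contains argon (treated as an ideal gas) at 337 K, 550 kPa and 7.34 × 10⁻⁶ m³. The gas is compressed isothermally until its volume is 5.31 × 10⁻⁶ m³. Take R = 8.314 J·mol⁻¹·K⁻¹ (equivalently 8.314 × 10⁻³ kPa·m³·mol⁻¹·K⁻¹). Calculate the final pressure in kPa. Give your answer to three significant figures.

Isothermal, so P V is constant: T₂ = T₁; P₂ = P₁·(V₁/V₂) = 760.3 kPa.

P₂ ≈ 760 kPa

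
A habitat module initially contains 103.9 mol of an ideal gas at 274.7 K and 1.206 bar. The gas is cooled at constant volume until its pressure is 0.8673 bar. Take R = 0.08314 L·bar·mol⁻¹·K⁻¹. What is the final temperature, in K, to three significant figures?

From PV = nRT: V₁ = nRT₁/P₁ = 1968 L.
V constant ⇒ P ∝ T: V₂ = V₁; T₂ = T₁·(P₂/P₁) = 197.6 K.

T₂ ≈ 198 K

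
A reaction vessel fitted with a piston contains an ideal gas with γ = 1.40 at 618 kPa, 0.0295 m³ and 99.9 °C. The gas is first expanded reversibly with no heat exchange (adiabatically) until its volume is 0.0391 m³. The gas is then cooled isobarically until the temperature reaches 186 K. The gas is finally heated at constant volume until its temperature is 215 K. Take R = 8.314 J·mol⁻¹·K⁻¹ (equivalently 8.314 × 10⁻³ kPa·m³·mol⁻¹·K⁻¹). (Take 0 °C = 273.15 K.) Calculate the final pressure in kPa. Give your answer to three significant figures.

P₄ ≈ 482 kPa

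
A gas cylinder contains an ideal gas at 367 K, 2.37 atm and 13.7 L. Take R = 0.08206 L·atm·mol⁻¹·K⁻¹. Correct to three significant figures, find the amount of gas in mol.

PV = nRT ⇒ n = PV/(RT) = (2.37 × 13.7) / (0.08206 × 367)

n ≈ 1.08 mol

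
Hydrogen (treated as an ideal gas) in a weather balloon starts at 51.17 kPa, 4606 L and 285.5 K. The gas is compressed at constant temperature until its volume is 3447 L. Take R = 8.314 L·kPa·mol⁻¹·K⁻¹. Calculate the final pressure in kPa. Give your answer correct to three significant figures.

P₂ ≈ 68.4 kPa

T constant ⇒ Boyle's law P V = const: T₂ = T₁; P₂ = P₁·(V₁/V₂) = 68.38 kPa.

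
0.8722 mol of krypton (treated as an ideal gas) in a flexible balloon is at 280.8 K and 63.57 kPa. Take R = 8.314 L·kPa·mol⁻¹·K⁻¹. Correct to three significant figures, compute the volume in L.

PV = nRT ⇒ V = nRT/P = (0.8722 × 8.314 × 280.8) / 63.57

V ≈ 32.0 L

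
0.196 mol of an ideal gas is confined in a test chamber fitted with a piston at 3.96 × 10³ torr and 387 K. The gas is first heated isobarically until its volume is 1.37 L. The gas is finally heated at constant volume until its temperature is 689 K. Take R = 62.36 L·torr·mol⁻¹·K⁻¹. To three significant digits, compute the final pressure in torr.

P₃ ≈ 6.15e+03 torr

From PV = nRT: V₁ = nRT₁/P₁ = 1.194 L.
Isobaric, so V/T is constant: P₂ = P₁; T₂ = T₁·(V₂/V₁) = 443.9 K.
Isochoric, so P/T is constant: V₃ = V₂; P₃ = P₂·(T₃/T₂) = 6147 torr.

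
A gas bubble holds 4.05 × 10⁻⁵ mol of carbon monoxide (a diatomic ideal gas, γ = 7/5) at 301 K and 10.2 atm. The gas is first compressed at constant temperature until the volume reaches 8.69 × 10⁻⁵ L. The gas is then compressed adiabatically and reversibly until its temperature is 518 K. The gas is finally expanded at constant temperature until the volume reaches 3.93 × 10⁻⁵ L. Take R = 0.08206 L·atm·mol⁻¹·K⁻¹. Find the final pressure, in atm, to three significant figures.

P₄ ≈ 43.8 atm

From PV = nRT: V₁ = nRT₁/P₁ = 9.807e-05 L.
T constant ⇒ Boyle's law P V = const: T₂ = T₁; P₂ = P₁·(V₁/V₂) = 11.51 atm.
Reversible adiabatic, γ = 7/5: P₃ = P₂·(T₃/T₂)^(γ/(γ−1)) = 76.97 atm; V₃ = V₂·(T₂/T₃)^(1/(γ−1)) = 2.237e-05 L.
Isothermal, so P V is constant: T₄ = T₃; P₄ = P₃·(V₃/V₄) = 43.81 atm.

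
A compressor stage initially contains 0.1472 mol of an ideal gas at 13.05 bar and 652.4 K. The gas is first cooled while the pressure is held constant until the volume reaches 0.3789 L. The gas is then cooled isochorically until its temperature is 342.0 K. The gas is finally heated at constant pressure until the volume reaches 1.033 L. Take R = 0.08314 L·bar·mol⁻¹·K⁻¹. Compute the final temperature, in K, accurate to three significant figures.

T₄ ≈ 932 K

From PV = nRT: V₁ = nRT₁/P₁ = 0.6118 L.
P constant ⇒ V ∝ T: P₂ = P₁; T₂ = T₁·(V₂/V₁) = 404.0 K.
Isochoric, so P/T is constant: V₃ = V₂; P₃ = P₂·(T₃/T₂) = 11.05 bar.
Isobaric, so V/T is constant: P₄ = P₃; T₄ = T₃·(V₄/V₃) = 932.4 K.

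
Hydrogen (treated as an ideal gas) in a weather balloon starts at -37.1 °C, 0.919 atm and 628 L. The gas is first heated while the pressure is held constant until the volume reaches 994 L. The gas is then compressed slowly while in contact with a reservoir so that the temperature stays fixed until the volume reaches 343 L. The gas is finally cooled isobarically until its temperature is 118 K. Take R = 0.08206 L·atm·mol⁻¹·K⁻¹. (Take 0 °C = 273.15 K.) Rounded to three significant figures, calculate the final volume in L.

Convert: T₁ = 236.0 K.
Isobaric, so V/T is constant: P₂ = P₁; T₂ = T₁·(V₂/V₁) = 373.6 K.
Isothermal, so P V is constant: T₃ = T₂; P₃ = P₂·(V₂/V₃) = 2.663 atm.
P constant ⇒ V ∝ T: P₄ = P₃; V₄ = V₃·(T₄/T₃) = 108.3 L.

V₄ ≈ 108 L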